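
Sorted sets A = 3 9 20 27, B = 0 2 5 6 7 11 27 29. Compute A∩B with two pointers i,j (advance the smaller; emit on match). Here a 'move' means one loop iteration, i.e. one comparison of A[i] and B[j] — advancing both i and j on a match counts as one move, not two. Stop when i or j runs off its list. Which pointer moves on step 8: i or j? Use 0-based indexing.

j

[i=0,j=0] 3>0 → j++
[i=0,j=1] 3>2 → j++
[i=0,j=2] 3<5 → i++
[i=1,j=2] 9>5 → j++
[i=1,j=3] 9>6 → j++
[i=1,j=4] 9>7 → j++
[i=1,j=5] 9<11 → i++
[i=2,j=5] 20>11 → j++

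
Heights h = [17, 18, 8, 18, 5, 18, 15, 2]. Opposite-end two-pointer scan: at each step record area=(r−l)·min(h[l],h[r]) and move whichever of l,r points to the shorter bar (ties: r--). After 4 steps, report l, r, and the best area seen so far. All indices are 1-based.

l=1 r=8: min(17,2)*7=14 best=14 *, r--
l=1 r=7: min(17,15)*6=90 best=90 *, r--
l=1 r=6: min(17,18)*5=85 best=90, l++
l=2 r=6: min(18,18)*4=72 best=90, r--

l=2, r=5, best area=90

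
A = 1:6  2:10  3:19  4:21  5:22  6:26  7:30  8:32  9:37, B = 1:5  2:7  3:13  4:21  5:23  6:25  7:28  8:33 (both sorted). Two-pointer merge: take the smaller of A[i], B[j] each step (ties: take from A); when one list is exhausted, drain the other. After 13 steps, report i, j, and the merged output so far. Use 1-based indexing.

i=1 j=1: A[i]=6>B[j]=5 take 5, j++
i=1 j=2: A[i]=6<=B[j]=7 take 6, i++
i=2 j=2: A[i]=10>B[j]=7 take 7, j++
i=2 j=3: A[i]=10<=B[j]=13 take 10, i++
i=3 j=3: A[i]=19>B[j]=13 take 13, j++
i=3 j=4: A[i]=19<=B[j]=21 take 19, i++
i=4 j=4: A[i]=21<=B[j]=21 take 21, i++
i=5 j=4: A[i]=22>B[j]=21 take 21, j++
i=5 j=5: A[i]=22<=B[j]=23 take 22, i++
i=6 j=5: A[i]=26>B[j]=23 take 23, j++
i=6 j=6: A[i]=26>B[j]=25 take 25, j++
i=6 j=7: A[i]=26<=B[j]=28 take 26, i++
i=7 j=7: A[i]=30>B[j]=28 take 28, j++

i=7, j=8, merged so far=[5, 6, 7, 10, 13, 19, 21, 21, 22, 23, 25, 26, 28]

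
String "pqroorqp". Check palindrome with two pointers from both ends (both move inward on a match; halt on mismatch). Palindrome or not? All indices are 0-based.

[0,7] 'p'=='p' → l++,r--
[1,6] 'q'=='q' → l++,r--
[2,5] 'r'=='r' → l++,r--
[3,4] 'o'=='o' → l++,r--

palindrome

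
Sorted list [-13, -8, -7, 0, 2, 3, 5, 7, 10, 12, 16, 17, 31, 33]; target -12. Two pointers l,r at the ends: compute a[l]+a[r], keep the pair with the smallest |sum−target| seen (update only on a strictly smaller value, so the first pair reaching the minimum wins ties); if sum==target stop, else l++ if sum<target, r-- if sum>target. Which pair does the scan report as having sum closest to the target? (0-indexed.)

[0,13] -13+33=20 d=32 * → r--
[0,12] -13+31=18 d=30 * → r--
[0,11] -13+17=4 d=16 * → r--
[0,10] -13+16=3 d=15 * → r--
[0,9] -13+12=-1 d=11 * → r--
[0,8] -13+10=-3 d=9 * → r--
[0,7] -13+7=-6 d=6 * → r--
[0,6] -13+5=-8 d=4 * → r--
[0,5] -13+3=-10 d=2 * → r--
[0,4] -13+2=-11 d=1 * → r--
[0,3] -13+0=-13 d=1 → l++
[1,3] -8+0=-8 d=4 → r--
[1,2] -8+-7=-15 d=3 → l++

pair (-13, 2) with sum -11 (|Δ|=1)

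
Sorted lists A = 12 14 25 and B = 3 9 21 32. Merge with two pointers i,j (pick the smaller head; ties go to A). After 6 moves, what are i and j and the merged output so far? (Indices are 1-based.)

i=4, j=4, merged so far=[3, 9, 12, 14, 21, 25]

[i=1,j=1] A[i]=12>B[j]=3 take 3 → j++
[i=1,j=2] A[i]=12>B[j]=9 take 9 → j++
[i=1,j=3] A[i]=12<=B[j]=21 take 12 → i++
[i=2,j=3] A[i]=14<=B[j]=21 take 14 → i++
[i=3,j=3] A[i]=25>B[j]=21 take 21 → j++
[i=3,j=4] A[i]=25<=B[j]=32 take 25 → i++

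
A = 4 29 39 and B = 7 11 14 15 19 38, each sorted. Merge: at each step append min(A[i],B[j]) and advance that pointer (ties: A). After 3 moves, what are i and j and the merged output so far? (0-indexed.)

i=1, j=2, merged so far=[4, 7, 11]

i=0 j=0: A[i]=4<=B[j]=7 take 4, i++
i=1 j=0: A[i]=29>B[j]=7 take 7, j++
i=1 j=1: A[i]=29>B[j]=11 take 11, j++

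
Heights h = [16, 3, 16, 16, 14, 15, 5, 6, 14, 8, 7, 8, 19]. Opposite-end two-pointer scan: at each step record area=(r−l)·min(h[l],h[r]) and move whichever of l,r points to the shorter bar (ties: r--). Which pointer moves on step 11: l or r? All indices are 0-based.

[0,12] min(16,19)*12=192 best=192 * → l++
[1,12] min(3,19)*11=33 best=192 → l++
[2,12] min(16,19)*10=160 best=192 → l++
[3,12] min(16,19)*9=144 best=192 → l++
[4,12] min(14,19)*8=112 best=192 → l++
[5,12] min(15,19)*7=105 best=192 → l++
[6,12] min(5,19)*6=30 best=192 → l++
[7,12] min(6,19)*5=30 best=192 → l++
[8,12] min(14,19)*4=56 best=192 → l++
[9,12] min(8,19)*3=24 best=192 → l++
[10,12] min(7,19)*2=14 best=192 → l++

l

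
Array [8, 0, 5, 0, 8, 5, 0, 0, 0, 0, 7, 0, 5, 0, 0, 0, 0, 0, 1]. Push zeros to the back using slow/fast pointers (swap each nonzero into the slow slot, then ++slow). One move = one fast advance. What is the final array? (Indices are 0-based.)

(s=0,f=0) a[fast]=8≠0 swap→a[0]=8 → slow++,fast++
(s=1,f=1) a[fast]=0 → fast++
(s=1,f=2) a[fast]=5≠0 swap→a[1]=5 → slow++,fast++
(s=2,f=3) a[fast]=0 → fast++
(s=2,f=4) a[fast]=8≠0 swap→a[2]=8 → slow++,fast++
(s=3,f=5) a[fast]=5≠0 swap→a[3]=5 → slow++,fast++
(s=4,f=6) a[fast]=0 → fast++
(s=4,f=7) a[fast]=0 → fast++
(s=4,f=8) a[fast]=0 → fast++
(s=4,f=9) a[fast]=0 → fast++
(s=4,f=10) a[fast]=7≠0 swap→a[4]=7 → slow++,fast++
(s=5,f=11) a[fast]=0 → fast++
(s=5,f=12) a[fast]=5≠0 swap→a[5]=5 → slow++,fast++
(s=6,f=13) a[fast]=0 → fast++
(s=6,f=14) a[fast]=0 → fast++
(s=6,f=15) a[fast]=0 → fast++
(s=6,f=16) a[fast]=0 → fast++
(s=6,f=17) a[fast]=0 → fast++
(s=6,f=18) a[fast]=1≠0 swap→a[6]=1 → slow++,fast++

[8, 5, 8, 5, 7, 5, 1, 0, 0, 0, 0, 0, 0, 0, 0, 0, 0, 0, 0]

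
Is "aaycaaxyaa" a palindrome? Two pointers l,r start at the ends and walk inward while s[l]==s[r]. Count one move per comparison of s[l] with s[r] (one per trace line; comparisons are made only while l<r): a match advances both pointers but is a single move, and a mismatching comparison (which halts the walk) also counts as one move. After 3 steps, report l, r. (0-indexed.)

l=3, r=6

[0,9] 'a'=='a' → l++,r--
[1,8] 'a'=='a' → l++,r--
[2,7] 'y'=='y' → l++,r--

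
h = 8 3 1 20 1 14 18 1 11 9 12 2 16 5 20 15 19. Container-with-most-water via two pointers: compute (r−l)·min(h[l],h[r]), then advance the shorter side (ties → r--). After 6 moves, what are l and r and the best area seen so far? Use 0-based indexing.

l=0 r=16: min(8,19)*16=128 best=128 *, l++
l=1 r=16: min(3,19)*15=45 best=128, l++
l=2 r=16: min(1,19)*14=14 best=128, l++
l=3 r=16: min(20,19)*13=247 best=247 *, r--
l=3 r=15: min(20,15)*12=180 best=247, r--
l=3 r=14: min(20,20)*11=220 best=247, r--

l=3, r=13, best area=247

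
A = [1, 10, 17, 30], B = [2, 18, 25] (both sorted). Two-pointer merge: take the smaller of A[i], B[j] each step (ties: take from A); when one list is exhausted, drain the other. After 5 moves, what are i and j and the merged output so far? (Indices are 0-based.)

i=3, j=2, merged so far=[1, 2, 10, 17, 18]

[i=0,j=0] A[i]=1<=B[j]=2 take 1 → i++
[i=1,j=0] A[i]=10>B[j]=2 take 2 → j++
[i=1,j=1] A[i]=10<=B[j]=18 take 10 → i++
[i=2,j=1] A[i]=17<=B[j]=18 take 17 → i++
[i=3,j=1] A[i]=30>B[j]=18 take 18 → j++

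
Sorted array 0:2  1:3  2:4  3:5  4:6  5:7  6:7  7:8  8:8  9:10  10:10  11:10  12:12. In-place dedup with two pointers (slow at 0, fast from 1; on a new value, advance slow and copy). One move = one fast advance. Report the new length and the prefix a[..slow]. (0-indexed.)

(s=0,f=1) a[fast]=3≠a[slow]=2 write a[1]=3 → slow++,fast++
(s=1,f=2) a[fast]=4≠a[slow]=3 write a[2]=4 → slow++,fast++
(s=2,f=3) a[fast]=5≠a[slow]=4 write a[3]=5 → slow++,fast++
(s=3,f=4) a[fast]=6≠a[slow]=5 write a[4]=6 → slow++,fast++
(s=4,f=5) a[fast]=7≠a[slow]=6 write a[5]=7 → slow++,fast++
(s=5,f=6) a[fast]=7=a[slow] dup → fast++
(s=5,f=7) a[fast]=8≠a[slow]=7 write a[6]=8 → slow++,fast++
(s=6,f=8) a[fast]=8=a[slow] dup → fast++
(s=6,f=9) a[fast]=10≠a[slow]=8 write a[7]=10 → slow++,fast++
(s=7,f=10) a[fast]=10=a[slow] dup → fast++
(s=7,f=11) a[fast]=10=a[slow] dup → fast++
(s=7,f=12) a[fast]=12≠a[slow]=10 write a[8]=12 → slow++,fast++

length 9; prefix = [2, 3, 4, 5, 6, 7, 8, 10, 12]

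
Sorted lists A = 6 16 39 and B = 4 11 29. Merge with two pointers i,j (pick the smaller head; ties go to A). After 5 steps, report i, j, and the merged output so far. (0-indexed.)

i=2, j=3, merged so far=[4, 6, 11, 16, 29]

[i=0,j=0] A[i]=6>B[j]=4 take 4 → j++
[i=0,j=1] A[i]=6<=B[j]=11 take 6 → i++
[i=1,j=1] A[i]=16>B[j]=11 take 11 → j++
[i=1,j=2] A[i]=16<=B[j]=29 take 16 → i++
[i=2,j=2] A[i]=39>B[j]=29 take 29 → j++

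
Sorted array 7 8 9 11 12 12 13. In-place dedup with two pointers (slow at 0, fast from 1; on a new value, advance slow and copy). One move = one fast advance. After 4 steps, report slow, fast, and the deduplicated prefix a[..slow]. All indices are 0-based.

slow=0 fast=1: a[fast]=8≠a[slow]=7 write a[1]=8, slow++,fast++
slow=1 fast=2: a[fast]=9≠a[slow]=8 write a[2]=9, slow++,fast++
slow=2 fast=3: a[fast]=11≠a[slow]=9 write a[3]=11, slow++,fast++
slow=3 fast=4: a[fast]=12≠a[slow]=11 write a[4]=12, slow++,fast++

slow=4, fast=5, prefix=[7, 8, 9, 11, 12]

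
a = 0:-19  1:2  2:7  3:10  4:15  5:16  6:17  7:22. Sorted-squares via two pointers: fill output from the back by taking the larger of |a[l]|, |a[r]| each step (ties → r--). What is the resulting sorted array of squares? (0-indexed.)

[0,7] |-19|<=|22| out[7]=484 → r--
[0,6] |-19|>|17| out[6]=361 → l++
[1,6] |2|<=|17| out[5]=289 → r--
[1,5] |2|<=|16| out[4]=256 → r--
[1,4] |2|<=|15| out[3]=225 → r--
[1,3] |2|<=|10| out[2]=100 → r--
[1,2] |2|<=|7| out[1]=49 → r--
[1,1] |2|<=|2| out[0]=4 → r--

[4, 49, 100, 225, 256, 289, 361, 484]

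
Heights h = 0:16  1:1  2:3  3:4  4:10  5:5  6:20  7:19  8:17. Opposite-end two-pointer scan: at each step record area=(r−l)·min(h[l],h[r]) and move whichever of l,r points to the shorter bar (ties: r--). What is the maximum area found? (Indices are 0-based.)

max area = 128

[0,8] min(16,17)*8=128 best=128 * → l++
[1,8] min(1,17)*7=7 best=128 → l++
[2,8] min(3,17)*6=18 best=128 → l++
[3,8] min(4,17)*5=20 best=128 → l++
[4,8] min(10,17)*4=40 best=128 → l++
[5,8] min(5,17)*3=15 best=128 → l++
[6,8] min(20,17)*2=34 best=128 → r--
[6,7] min(20,19)*1=19 best=128 → r--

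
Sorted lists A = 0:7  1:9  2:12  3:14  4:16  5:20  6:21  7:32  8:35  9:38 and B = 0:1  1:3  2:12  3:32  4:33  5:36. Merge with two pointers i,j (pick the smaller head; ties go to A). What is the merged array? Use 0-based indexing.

[1, 3, 7, 9, 12, 12, 14, 16, 20, 21, 32, 32, 33, 35, 36, 38]

[i=0,j=0] A[i]=7>B[j]=1 take 1 → j++
[i=0,j=1] A[i]=7>B[j]=3 take 3 → j++
[i=0,j=2] A[i]=7<=B[j]=12 take 7 → i++
[i=1,j=2] A[i]=9<=B[j]=12 take 9 → i++
[i=2,j=2] A[i]=12<=B[j]=12 take 12 → i++
[i=3,j=2] A[i]=14>B[j]=12 take 12 → j++
[i=3,j=3] A[i]=14<=B[j]=32 take 14 → i++
[i=4,j=3] A[i]=16<=B[j]=32 take 16 → i++
[i=5,j=3] A[i]=20<=B[j]=32 take 20 → i++
[i=6,j=3] A[i]=21<=B[j]=32 take 21 → i++
[i=7,j=3] A[i]=32<=B[j]=32 take 32 → i++
[i=8,j=3] A[i]=35>B[j]=32 take 32 → j++
[i=8,j=4] A[i]=35>B[j]=33 take 33 → j++
[i=8,j=5] A[i]=35<=B[j]=36 take 35 → i++
[i=9,j=5] A[i]=38>B[j]=36 take 36 → j++
[i=9,j=6] B done, take A[i]=38 → i++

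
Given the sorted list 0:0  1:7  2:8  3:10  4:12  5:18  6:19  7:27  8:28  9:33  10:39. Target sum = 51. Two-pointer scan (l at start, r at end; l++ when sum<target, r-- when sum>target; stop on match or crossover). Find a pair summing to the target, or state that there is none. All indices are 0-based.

(12, 39)

l=0 r=10: 0+39=39 <51, l++
l=1 r=10: 7+39=46 <51, l++
l=2 r=10: 8+39=47 <51, l++
l=3 r=10: 10+39=49 <51, l++
l=4 r=10: 12+39=51, found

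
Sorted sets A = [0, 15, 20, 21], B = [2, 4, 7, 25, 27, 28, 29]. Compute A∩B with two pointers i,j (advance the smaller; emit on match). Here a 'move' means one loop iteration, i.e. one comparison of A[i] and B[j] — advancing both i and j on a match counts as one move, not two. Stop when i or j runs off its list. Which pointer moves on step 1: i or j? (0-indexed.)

i

[i=0,j=0] 0<2 → i++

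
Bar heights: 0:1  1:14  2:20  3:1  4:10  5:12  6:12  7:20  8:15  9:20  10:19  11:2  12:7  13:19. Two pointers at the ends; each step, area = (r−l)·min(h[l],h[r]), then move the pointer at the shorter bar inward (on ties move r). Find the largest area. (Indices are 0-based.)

max area = 209

l=0 r=13: min(1,19)*13=13 best=13 *, l++
l=1 r=13: min(14,19)*12=168 best=168 *, l++
l=2 r=13: min(20,19)*11=209 best=209 *, r--
l=2 r=12: min(20,7)*10=70 best=209, r--
l=2 r=11: min(20,2)*9=18 best=209, r--
l=2 r=10: min(20,19)*8=152 best=209, r--
l=2 r=9: min(20,20)*7=140 best=209, r--
l=2 r=8: min(20,15)*6=90 best=209, r--
l=2 r=7: min(20,20)*5=100 best=209, r--
l=2 r=6: min(20,12)*4=48 best=209, r--
l=2 r=5: min(20,12)*3=36 best=209, r--
l=2 r=4: min(20,10)*2=20 best=209, r--
l=2 r=3: min(20,1)*1=1 best=209, r--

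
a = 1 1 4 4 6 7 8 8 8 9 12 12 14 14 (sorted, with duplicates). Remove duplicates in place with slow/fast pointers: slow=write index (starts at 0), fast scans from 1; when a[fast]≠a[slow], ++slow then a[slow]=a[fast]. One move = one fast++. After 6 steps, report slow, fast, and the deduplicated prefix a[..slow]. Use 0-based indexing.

slow=4, fast=7, prefix=[1, 4, 6, 7, 8]

slow=0 fast=1: a[fast]=1=a[slow] dup, fast++
slow=0 fast=2: a[fast]=4≠a[slow]=1 write a[1]=4, slow++,fast++
slow=1 fast=3: a[fast]=4=a[slow] dup, fast++
slow=1 fast=4: a[fast]=6≠a[slow]=4 write a[2]=6, slow++,fast++
slow=2 fast=5: a[fast]=7≠a[slow]=6 write a[3]=7, slow++,fast++
slow=3 fast=6: a[fast]=8≠a[slow]=7 write a[4]=8, slow++,fast++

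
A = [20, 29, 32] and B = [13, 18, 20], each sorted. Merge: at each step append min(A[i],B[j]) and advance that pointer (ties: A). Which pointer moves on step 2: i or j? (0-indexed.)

i=0 j=0: A[i]=20>B[j]=13 take 13, j++
i=0 j=1: A[i]=20>B[j]=18 take 18, j++

j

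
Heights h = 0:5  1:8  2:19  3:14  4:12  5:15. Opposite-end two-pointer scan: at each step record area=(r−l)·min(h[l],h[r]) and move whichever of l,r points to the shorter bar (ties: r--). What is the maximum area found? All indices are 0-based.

max area = 45

[0,5] min(5,15)*5=25 best=25 * → l++
[1,5] min(8,15)*4=32 best=32 * → l++
[2,5] min(19,15)*3=45 best=45 * → r--
[2,4] min(19,12)*2=24 best=45 → r--
[2,3] min(19,14)*1=14 best=45 → r--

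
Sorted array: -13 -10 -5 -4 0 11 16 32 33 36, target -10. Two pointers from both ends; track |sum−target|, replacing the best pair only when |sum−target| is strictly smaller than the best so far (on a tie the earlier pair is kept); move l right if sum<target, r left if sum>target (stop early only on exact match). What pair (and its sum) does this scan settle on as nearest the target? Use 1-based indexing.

pair (-10, 0) with sum -10 (|Δ|=0)

[1,10] -13+36=23 d=33 * → r--
[1,9] -13+33=20 d=30 * → r--
[1,8] -13+32=19 d=29 * → r--
[1,7] -13+16=3 d=13 * → r--
[1,6] -13+11=-2 d=8 * → r--
[1,5] -13+0=-13 d=3 * → l++
[2,5] -10+0=-10 d=0 * → stop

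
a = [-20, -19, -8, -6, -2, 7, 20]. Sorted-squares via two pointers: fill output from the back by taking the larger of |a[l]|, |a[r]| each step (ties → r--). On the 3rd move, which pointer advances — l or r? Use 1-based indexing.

l

l=1 r=7: |-20|<=|20| out[7]=400, r--
l=1 r=6: |-20|>|7| out[6]=400, l++
l=2 r=6: |-19|>|7| out[5]=361, l++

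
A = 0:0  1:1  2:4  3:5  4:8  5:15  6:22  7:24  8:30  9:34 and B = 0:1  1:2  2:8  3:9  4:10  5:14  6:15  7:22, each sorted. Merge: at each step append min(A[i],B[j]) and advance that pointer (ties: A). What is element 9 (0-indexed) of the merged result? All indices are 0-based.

i=0 j=0: A[i]=0<=B[j]=1 take 0, i++
i=1 j=0: A[i]=1<=B[j]=1 take 1, i++
i=2 j=0: A[i]=4>B[j]=1 take 1, j++
i=2 j=1: A[i]=4>B[j]=2 take 2, j++
i=2 j=2: A[i]=4<=B[j]=8 take 4, i++
i=3 j=2: A[i]=5<=B[j]=8 take 5, i++
i=4 j=2: A[i]=8<=B[j]=8 take 8, i++
i=5 j=2: A[i]=15>B[j]=8 take 8, j++
i=5 j=3: A[i]=15>B[j]=9 take 9, j++
i=5 j=4: A[i]=15>B[j]=10 take 10, j++
i=5 j=5: A[i]=15>B[j]=14 take 14, j++
i=5 j=6: A[i]=15<=B[j]=15 take 15, i++
i=6 j=6: A[i]=22>B[j]=15 take 15, j++
i=6 j=7: A[i]=22<=B[j]=22 take 22, i++
i=7 j=7: A[i]=24>B[j]=22 take 22, j++
i=7 j=8: B done, take A[i]=24, i++
i=8 j=8: B done, take A[i]=30, i++
i=9 j=8: B done, take A[i]=34, i++

merged[9] = 10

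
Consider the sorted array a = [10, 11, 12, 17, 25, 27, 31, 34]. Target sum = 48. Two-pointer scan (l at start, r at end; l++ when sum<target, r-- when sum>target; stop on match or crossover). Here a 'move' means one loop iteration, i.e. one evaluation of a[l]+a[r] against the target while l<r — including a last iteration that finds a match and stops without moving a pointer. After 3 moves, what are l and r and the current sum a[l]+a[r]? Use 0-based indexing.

l=3, r=7, sum=51

[0,7] 10+34=44 <48 → l++
[1,7] 11+34=45 <48 → l++
[2,7] 12+34=46 <48 → l++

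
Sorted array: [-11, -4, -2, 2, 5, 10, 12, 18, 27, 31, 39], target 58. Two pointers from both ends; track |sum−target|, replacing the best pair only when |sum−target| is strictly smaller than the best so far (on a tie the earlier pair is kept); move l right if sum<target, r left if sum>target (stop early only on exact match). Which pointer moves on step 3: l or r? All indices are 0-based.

l

[0,10] -11+39=28 d=30 * → l++
[1,10] -4+39=35 d=23 * → l++
[2,10] -2+39=37 d=21 * → l++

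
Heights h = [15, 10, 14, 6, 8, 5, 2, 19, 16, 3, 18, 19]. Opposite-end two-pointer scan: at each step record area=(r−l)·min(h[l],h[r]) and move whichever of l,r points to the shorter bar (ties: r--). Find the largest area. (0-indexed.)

max area = 165

[0,11] min(15,19)*11=165 best=165 * → l++
[1,11] min(10,19)*10=100 best=165 → l++
[2,11] min(14,19)*9=126 best=165 → l++
[3,11] min(6,19)*8=48 best=165 → l++
[4,11] min(8,19)*7=56 best=165 → l++
[5,11] min(5,19)*6=30 best=165 → l++
[6,11] min(2,19)*5=10 best=165 → l++
[7,11] min(19,19)*4=76 best=165 → r--
[7,10] min(19,18)*3=54 best=165 → r--
[7,9] min(19,3)*2=6 best=165 → r--
[7,8] min(19,16)*1=16 best=165 → r--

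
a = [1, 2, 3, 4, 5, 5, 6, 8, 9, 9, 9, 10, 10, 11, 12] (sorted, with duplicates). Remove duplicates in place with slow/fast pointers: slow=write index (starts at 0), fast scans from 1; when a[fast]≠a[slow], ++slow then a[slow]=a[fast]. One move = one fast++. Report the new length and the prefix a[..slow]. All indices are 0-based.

(s=0,f=1) a[fast]=2≠a[slow]=1 write a[1]=2 → slow++,fast++
(s=1,f=2) a[fast]=3≠a[slow]=2 write a[2]=3 → slow++,fast++
(s=2,f=3) a[fast]=4≠a[slow]=3 write a[3]=4 → slow++,fast++
(s=3,f=4) a[fast]=5≠a[slow]=4 write a[4]=5 → slow++,fast++
(s=4,f=5) a[fast]=5=a[slow] dup → fast++
(s=4,f=6) a[fast]=6≠a[slow]=5 write a[5]=6 → slow++,fast++
(s=5,f=7) a[fast]=8≠a[slow]=6 write a[6]=8 → slow++,fast++
(s=6,f=8) a[fast]=9≠a[slow]=8 write a[7]=9 → slow++,fast++
(s=7,f=9) a[fast]=9=a[slow] dup → fast++
(s=7,f=10) a[fast]=9=a[slow] dup → fast++
(s=7,f=11) a[fast]=10≠a[slow]=9 write a[8]=10 → slow++,fast++
(s=8,f=12) a[fast]=10=a[slow] dup → fast++
(s=8,f=13) a[fast]=11≠a[slow]=10 write a[9]=11 → slow++,fast++
(s=9,f=14) a[fast]=12≠a[slow]=11 write a[10]=12 → slow++,fast++

length 11; prefix = [1, 2, 3, 4, 5, 6, 8, 9, 10, 11, 12]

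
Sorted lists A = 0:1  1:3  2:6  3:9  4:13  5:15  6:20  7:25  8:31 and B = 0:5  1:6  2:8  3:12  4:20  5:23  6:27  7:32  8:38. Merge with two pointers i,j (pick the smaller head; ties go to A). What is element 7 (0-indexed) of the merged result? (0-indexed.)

merged[7] = 12

i=0 j=0: A[i]=1<=B[j]=5 take 1, i++
i=1 j=0: A[i]=3<=B[j]=5 take 3, i++
i=2 j=0: A[i]=6>B[j]=5 take 5, j++
i=2 j=1: A[i]=6<=B[j]=6 take 6, i++
i=3 j=1: A[i]=9>B[j]=6 take 6, j++
i=3 j=2: A[i]=9>B[j]=8 take 8, j++
i=3 j=3: A[i]=9<=B[j]=12 take 9, i++
i=4 j=3: A[i]=13>B[j]=12 take 12, j++
i=4 j=4: A[i]=13<=B[j]=20 take 13, i++
i=5 j=4: A[i]=15<=B[j]=20 take 15, i++
i=6 j=4: A[i]=20<=B[j]=20 take 20, i++
i=7 j=4: A[i]=25>B[j]=20 take 20, j++
i=7 j=5: A[i]=25>B[j]=23 take 23, j++
i=7 j=6: A[i]=25<=B[j]=27 take 25, i++
i=8 j=6: A[i]=31>B[j]=27 take 27, j++
i=8 j=7: A[i]=31<=B[j]=32 take 31, i++
i=9 j=7: A done, take B[j]=32, j++
i=9 j=8: A done, take B[j]=38, j++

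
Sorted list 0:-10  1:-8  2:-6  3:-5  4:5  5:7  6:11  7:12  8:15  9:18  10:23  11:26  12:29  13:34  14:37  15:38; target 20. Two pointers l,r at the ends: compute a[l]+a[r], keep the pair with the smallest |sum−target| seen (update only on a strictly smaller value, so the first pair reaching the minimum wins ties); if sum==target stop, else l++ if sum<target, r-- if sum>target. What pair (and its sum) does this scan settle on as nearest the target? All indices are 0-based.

pair (-6, 26) with sum 20 (|Δ|=0)

l=0 r=15: -10+38=28 d=8 *, r--
l=0 r=14: -10+37=27 d=7 *, r--
l=0 r=13: -10+34=24 d=4 *, r--
l=0 r=12: -10+29=19 d=1 *, l++
l=1 r=12: -8+29=21 d=1, r--
l=1 r=11: -8+26=18 d=2, l++
l=2 r=11: -6+26=20 d=0 *, stop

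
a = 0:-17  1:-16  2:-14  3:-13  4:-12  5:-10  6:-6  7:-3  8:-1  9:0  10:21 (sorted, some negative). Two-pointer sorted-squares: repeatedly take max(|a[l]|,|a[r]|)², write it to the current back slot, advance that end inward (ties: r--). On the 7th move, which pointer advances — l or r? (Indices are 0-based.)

l=0 r=10: |-17|<=|21| out[10]=441, r--
l=0 r=9: |-17|>|0| out[9]=289, l++
l=1 r=9: |-16|>|0| out[8]=256, l++
l=2 r=9: |-14|>|0| out[7]=196, l++
l=3 r=9: |-13|>|0| out[6]=169, l++
l=4 r=9: |-12|>|0| out[5]=144, l++
l=5 r=9: |-10|>|0| out[4]=100, l++

l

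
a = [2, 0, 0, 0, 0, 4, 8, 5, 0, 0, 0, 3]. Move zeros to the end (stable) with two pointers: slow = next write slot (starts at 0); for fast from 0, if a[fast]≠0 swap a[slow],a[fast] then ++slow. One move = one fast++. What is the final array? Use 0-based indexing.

[2, 4, 8, 5, 3, 0, 0, 0, 0, 0, 0, 0]

slow=0 fast=0: a[fast]=2≠0 swap→a[0]=2, slow++,fast++
slow=1 fast=1: a[fast]=0, fast++
slow=1 fast=2: a[fast]=0, fast++
slow=1 fast=3: a[fast]=0, fast++
slow=1 fast=4: a[fast]=0, fast++
slow=1 fast=5: a[fast]=4≠0 swap→a[1]=4, slow++,fast++
slow=2 fast=6: a[fast]=8≠0 swap→a[2]=8, slow++,fast++
slow=3 fast=7: a[fast]=5≠0 swap→a[3]=5, slow++,fast++
slow=4 fast=8: a[fast]=0, fast++
slow=4 fast=9: a[fast]=0, fast++
slow=4 fast=10: a[fast]=0, fast++
slow=4 fast=11: a[fast]=3≠0 swap→a[4]=3, slow++,fast++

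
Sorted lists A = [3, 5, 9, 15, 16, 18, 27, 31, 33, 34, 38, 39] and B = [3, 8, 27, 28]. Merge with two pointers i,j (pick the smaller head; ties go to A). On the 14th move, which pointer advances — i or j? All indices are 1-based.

[i=1,j=1] A[i]=3<=B[j]=3 take 3 → i++
[i=2,j=1] A[i]=5>B[j]=3 take 3 → j++
[i=2,j=2] A[i]=5<=B[j]=8 take 5 → i++
[i=3,j=2] A[i]=9>B[j]=8 take 8 → j++
[i=3,j=3] A[i]=9<=B[j]=27 take 9 → i++
[i=4,j=3] A[i]=15<=B[j]=27 take 15 → i++
[i=5,j=3] A[i]=16<=B[j]=27 take 16 → i++
[i=6,j=3] A[i]=18<=B[j]=27 take 18 → i++
[i=7,j=3] A[i]=27<=B[j]=27 take 27 → i++
[i=8,j=3] A[i]=31>B[j]=27 take 27 → j++
[i=8,j=4] A[i]=31>B[j]=28 take 28 → j++
[i=8,j=5] B done, take A[i]=31 → i++
[i=9,j=5] B done, take A[i]=33 → i++
[i=10,j=5] B done, take A[i]=34 → i++

i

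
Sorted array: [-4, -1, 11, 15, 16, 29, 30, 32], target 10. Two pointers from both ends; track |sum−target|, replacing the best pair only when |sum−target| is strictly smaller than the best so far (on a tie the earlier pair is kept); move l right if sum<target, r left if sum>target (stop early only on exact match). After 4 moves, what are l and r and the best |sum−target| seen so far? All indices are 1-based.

l=1 r=8: -4+32=28 d=18 *, r--
l=1 r=7: -4+30=26 d=16 *, r--
l=1 r=6: -4+29=25 d=15 *, r--
l=1 r=5: -4+16=12 d=2 *, r--

l=1, r=4, best |Δ|=2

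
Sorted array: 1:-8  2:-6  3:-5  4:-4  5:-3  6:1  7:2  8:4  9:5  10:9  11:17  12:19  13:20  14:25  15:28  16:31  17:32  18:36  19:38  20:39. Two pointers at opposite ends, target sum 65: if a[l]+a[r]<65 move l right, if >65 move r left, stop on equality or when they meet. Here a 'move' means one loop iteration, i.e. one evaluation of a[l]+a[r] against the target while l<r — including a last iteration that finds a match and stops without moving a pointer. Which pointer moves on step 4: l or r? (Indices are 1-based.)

l

[1,20] -8+39=31 <65 → l++
[2,20] -6+39=33 <65 → l++
[3,20] -5+39=34 <65 → l++
[4,20] -4+39=35 <65 → l++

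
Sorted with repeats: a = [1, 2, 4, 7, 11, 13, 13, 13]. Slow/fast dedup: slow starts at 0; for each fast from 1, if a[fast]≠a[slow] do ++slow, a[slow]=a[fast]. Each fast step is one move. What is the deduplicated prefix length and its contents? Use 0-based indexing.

length 6; prefix = [1, 2, 4, 7, 11, 13]

(s=0,f=1) a[fast]=2≠a[slow]=1 write a[1]=2 → slow++,fast++
(s=1,f=2) a[fast]=4≠a[slow]=2 write a[2]=4 → slow++,fast++
(s=2,f=3) a[fast]=7≠a[slow]=4 write a[3]=7 → slow++,fast++
(s=3,f=4) a[fast]=11≠a[slow]=7 write a[4]=11 → slow++,fast++
(s=4,f=5) a[fast]=13≠a[slow]=11 write a[5]=13 → slow++,fast++
(s=5,f=6) a[fast]=13=a[slow] dup → fast++
(s=5,f=7) a[fast]=13=a[slow] dup → fast++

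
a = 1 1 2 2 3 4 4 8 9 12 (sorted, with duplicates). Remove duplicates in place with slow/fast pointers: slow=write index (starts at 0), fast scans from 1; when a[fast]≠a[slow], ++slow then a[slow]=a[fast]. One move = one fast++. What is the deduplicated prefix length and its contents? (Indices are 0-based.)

length 7; prefix = [1, 2, 3, 4, 8, 9, 12]

(s=0,f=1) a[fast]=1=a[slow] dup → fast++
(s=0,f=2) a[fast]=2≠a[slow]=1 write a[1]=2 → slow++,fast++
(s=1,f=3) a[fast]=2=a[slow] dup → fast++
(s=1,f=4) a[fast]=3≠a[slow]=2 write a[2]=3 → slow++,fast++
(s=2,f=5) a[fast]=4≠a[slow]=3 write a[3]=4 → slow++,fast++
(s=3,f=6) a[fast]=4=a[slow] dup → fast++
(s=3,f=7) a[fast]=8≠a[slow]=4 write a[4]=8 → slow++,fast++
(s=4,f=8) a[fast]=9≠a[slow]=8 write a[5]=9 → slow++,fast++
(s=5,f=9) a[fast]=12≠a[slow]=9 write a[6]=12 → slow++,fast++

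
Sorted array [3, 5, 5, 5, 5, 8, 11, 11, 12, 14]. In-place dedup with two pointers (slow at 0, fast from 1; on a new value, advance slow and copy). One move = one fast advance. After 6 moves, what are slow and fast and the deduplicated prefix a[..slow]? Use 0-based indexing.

slow=0 fast=1: a[fast]=5≠a[slow]=3 write a[1]=5, slow++,fast++
slow=1 fast=2: a[fast]=5=a[slow] dup, fast++
slow=1 fast=3: a[fast]=5=a[slow] dup, fast++
slow=1 fast=4: a[fast]=5=a[slow] dup, fast++
slow=1 fast=5: a[fast]=8≠a[slow]=5 write a[2]=8, slow++,fast++
slow=2 fast=6: a[fast]=11≠a[slow]=8 write a[3]=11, slow++,fast++

slow=3, fast=7, prefix=[3, 5, 8, 11]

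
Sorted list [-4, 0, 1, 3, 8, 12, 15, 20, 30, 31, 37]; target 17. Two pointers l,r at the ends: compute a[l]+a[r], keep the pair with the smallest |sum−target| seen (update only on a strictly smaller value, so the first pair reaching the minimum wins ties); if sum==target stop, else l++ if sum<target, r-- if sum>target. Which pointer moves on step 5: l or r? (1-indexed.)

r

[1,11] -4+37=33 d=16 * → r--
[1,10] -4+31=27 d=10 * → r--
[1,9] -4+30=26 d=9 * → r--
[1,8] -4+20=16 d=1 * → l++
[2,8] 0+20=20 d=3 → r--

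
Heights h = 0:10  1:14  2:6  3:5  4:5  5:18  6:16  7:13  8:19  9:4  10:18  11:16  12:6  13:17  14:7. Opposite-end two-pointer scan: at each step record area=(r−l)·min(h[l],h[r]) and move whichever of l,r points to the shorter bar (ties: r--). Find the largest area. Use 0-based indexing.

max area = 168

l=0 r=14: min(10,7)*14=98 best=98 *, r--
l=0 r=13: min(10,17)*13=130 best=130 *, l++
l=1 r=13: min(14,17)*12=168 best=168 *, l++
l=2 r=13: min(6,17)*11=66 best=168, l++
l=3 r=13: min(5,17)*10=50 best=168, l++
l=4 r=13: min(5,17)*9=45 best=168, l++
l=5 r=13: min(18,17)*8=136 best=168, r--
l=5 r=12: min(18,6)*7=42 best=168, r--
l=5 r=11: min(18,16)*6=96 best=168, r--
l=5 r=10: min(18,18)*5=90 best=168, r--
l=5 r=9: min(18,4)*4=16 best=168, r--
l=5 r=8: min(18,19)*3=54 best=168, l++
l=6 r=8: min(16,19)*2=32 best=168, l++
l=7 r=8: min(13,19)*1=13 best=168, l++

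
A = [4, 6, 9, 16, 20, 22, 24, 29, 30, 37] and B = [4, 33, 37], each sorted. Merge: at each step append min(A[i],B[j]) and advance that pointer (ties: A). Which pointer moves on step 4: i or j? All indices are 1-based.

i

i=1 j=1: A[i]=4<=B[j]=4 take 4, i++
i=2 j=1: A[i]=6>B[j]=4 take 4, j++
i=2 j=2: A[i]=6<=B[j]=33 take 6, i++
i=3 j=2: A[i]=9<=B[j]=33 take 9, i++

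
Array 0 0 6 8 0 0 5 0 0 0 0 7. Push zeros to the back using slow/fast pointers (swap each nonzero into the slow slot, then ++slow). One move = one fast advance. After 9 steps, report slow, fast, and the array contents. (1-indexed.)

(s=1,f=1) a[fast]=0 → fast++
(s=1,f=2) a[fast]=0 → fast++
(s=1,f=3) a[fast]=6≠0 swap→a[1]=6 → slow++,fast++
(s=2,f=4) a[fast]=8≠0 swap→a[2]=8 → slow++,fast++
(s=3,f=5) a[fast]=0 → fast++
(s=3,f=6) a[fast]=0 → fast++
(s=3,f=7) a[fast]=5≠0 swap→a[3]=5 → slow++,fast++
(s=4,f=8) a[fast]=0 → fast++
(s=4,f=9) a[fast]=0 → fast++

slow=4, fast=10, a=[6, 8, 5, 0, 0, 0, 0, 0, 0, 0, 0, 7]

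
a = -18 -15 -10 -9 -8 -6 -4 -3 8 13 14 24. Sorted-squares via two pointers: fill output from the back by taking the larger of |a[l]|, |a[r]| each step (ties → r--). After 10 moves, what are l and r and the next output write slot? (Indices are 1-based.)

l=7, r=8, next write slot=2

[1,12] |-18|<=|24| out[12]=576 → r--
[1,11] |-18|>|14| out[11]=324 → l++
[2,11] |-15|>|14| out[10]=225 → l++
[3,11] |-10|<=|14| out[9]=196 → r--
[3,10] |-10|<=|13| out[8]=169 → r--
[3,9] |-10|>|8| out[7]=100 → l++
[4,9] |-9|>|8| out[6]=81 → l++
[5,9] |-8|<=|8| out[5]=64 → r--
[5,8] |-8|>|-3| out[4]=64 → l++
[6,8] |-6|>|-3| out[3]=36 → l++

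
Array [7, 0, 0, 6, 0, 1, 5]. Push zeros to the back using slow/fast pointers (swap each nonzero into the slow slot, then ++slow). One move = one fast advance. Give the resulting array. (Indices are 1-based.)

[7, 6, 1, 5, 0, 0, 0]

slow=1 fast=1: a[fast]=7≠0 swap→a[1]=7, slow++,fast++
slow=2 fast=2: a[fast]=0, fast++
slow=2 fast=3: a[fast]=0, fast++
slow=2 fast=4: a[fast]=6≠0 swap→a[2]=6, slow++,fast++
slow=3 fast=5: a[fast]=0, fast++
slow=3 fast=6: a[fast]=1≠0 swap→a[3]=1, slow++,fast++
slow=4 fast=7: a[fast]=5≠0 swap→a[4]=5, slow++,fast++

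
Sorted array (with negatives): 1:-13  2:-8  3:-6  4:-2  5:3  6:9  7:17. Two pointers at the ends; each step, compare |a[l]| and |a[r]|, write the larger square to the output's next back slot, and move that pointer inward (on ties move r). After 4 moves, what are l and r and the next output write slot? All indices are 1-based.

l=3, r=5, next write slot=3

l=1 r=7: |-13|<=|17| out[7]=289, r--
l=1 r=6: |-13|>|9| out[6]=169, l++
l=2 r=6: |-8|<=|9| out[5]=81, r--
l=2 r=5: |-8|>|3| out[4]=64, l++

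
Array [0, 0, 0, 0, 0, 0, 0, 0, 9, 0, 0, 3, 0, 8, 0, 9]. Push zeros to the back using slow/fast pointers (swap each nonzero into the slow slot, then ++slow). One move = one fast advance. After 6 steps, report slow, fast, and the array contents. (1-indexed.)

(s=1,f=1) a[fast]=0 → fast++
(s=1,f=2) a[fast]=0 → fast++
(s=1,f=3) a[fast]=0 → fast++
(s=1,f=4) a[fast]=0 → fast++
(s=1,f=5) a[fast]=0 → fast++
(s=1,f=6) a[fast]=0 → fast++

slow=1, fast=7, a=[0, 0, 0, 0, 0, 0, 0, 0, 9, 0, 0, 3, 0, 8, 0, 9]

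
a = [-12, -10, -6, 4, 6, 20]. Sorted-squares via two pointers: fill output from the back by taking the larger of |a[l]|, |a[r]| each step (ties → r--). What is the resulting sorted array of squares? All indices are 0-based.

[0,5] |-12|<=|20| out[5]=400 → r--
[0,4] |-12|>|6| out[4]=144 → l++
[1,4] |-10|>|6| out[3]=100 → l++
[2,4] |-6|<=|6| out[2]=36 → r--
[2,3] |-6|>|4| out[1]=36 → l++
[3,3] |4|<=|4| out[0]=16 → r--

[16, 36, 36, 100, 144, 400]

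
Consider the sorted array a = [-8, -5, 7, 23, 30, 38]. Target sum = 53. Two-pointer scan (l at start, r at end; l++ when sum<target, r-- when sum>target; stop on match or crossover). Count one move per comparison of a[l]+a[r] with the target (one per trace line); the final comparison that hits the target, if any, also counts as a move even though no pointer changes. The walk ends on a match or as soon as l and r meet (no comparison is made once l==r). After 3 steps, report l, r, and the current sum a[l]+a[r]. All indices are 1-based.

[1,6] -8+38=30 <53 → l++
[2,6] -5+38=33 <53 → l++
[3,6] 7+38=45 <53 → l++

l=4, r=6, sum=61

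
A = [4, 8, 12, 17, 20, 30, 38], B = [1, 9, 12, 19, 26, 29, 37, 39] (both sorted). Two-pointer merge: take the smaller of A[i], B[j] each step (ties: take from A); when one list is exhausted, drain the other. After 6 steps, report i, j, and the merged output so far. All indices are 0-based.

i=3, j=3, merged so far=[1, 4, 8, 9, 12, 12]

i=0 j=0: A[i]=4>B[j]=1 take 1, j++
i=0 j=1: A[i]=4<=B[j]=9 take 4, i++
i=1 j=1: A[i]=8<=B[j]=9 take 8, i++
i=2 j=1: A[i]=12>B[j]=9 take 9, j++
i=2 j=2: A[i]=12<=B[j]=12 take 12, i++
i=3 j=2: A[i]=17>B[j]=12 take 12, j++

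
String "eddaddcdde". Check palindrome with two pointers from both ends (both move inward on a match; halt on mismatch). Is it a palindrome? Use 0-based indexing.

l=0 r=9: 'e'=='e', l++,r--
l=1 r=8: 'd'=='d', l++,r--
l=2 r=7: 'd'=='d', l++,r--
l=3 r=6: 'a'!='c', stop

not a palindrome (mismatch at 3,6)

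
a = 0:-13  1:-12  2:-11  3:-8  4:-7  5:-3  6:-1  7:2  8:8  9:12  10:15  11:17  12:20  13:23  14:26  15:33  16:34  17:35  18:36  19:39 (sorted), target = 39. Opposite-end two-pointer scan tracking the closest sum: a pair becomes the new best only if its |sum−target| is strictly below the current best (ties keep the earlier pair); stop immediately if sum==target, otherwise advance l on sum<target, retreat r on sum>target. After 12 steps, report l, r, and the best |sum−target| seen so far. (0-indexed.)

l=8, r=15, best |Δ|=1

[0,19] -13+39=26 d=13 * → l++
[1,19] -12+39=27 d=12 * → l++
[2,19] -11+39=28 d=11 * → l++
[3,19] -8+39=31 d=8 * → l++
[4,19] -7+39=32 d=7 * → l++
[5,19] -3+39=36 d=3 * → l++
[6,19] -1+39=38 d=1 * → l++
[7,19] 2+39=41 d=2 → r--
[7,18] 2+36=38 d=1 → l++
[8,18] 8+36=44 d=5 → r--
[8,17] 8+35=43 d=4 → r--
[8,16] 8+34=42 d=3 → r--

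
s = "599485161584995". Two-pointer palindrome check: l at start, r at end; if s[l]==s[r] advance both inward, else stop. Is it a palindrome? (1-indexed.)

l=1 r=15: '5'=='5', l++,r--
l=2 r=14: '9'=='9', l++,r--
l=3 r=13: '9'=='9', l++,r--
l=4 r=12: '4'=='4', l++,r--
l=5 r=11: '8'=='8', l++,r--
l=6 r=10: '5'=='5', l++,r--
l=7 r=9: '1'=='1', l++,r--

palindrome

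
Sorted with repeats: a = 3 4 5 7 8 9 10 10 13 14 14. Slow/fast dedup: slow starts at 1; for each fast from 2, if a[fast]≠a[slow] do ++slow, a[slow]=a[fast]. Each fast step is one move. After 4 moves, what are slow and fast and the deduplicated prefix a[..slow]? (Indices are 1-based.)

slow=5, fast=6, prefix=[3, 4, 5, 7, 8]

(s=1,f=2) a[fast]=4≠a[slow]=3 write a[2]=4 → slow++,fast++
(s=2,f=3) a[fast]=5≠a[slow]=4 write a[3]=5 → slow++,fast++
(s=3,f=4) a[fast]=7≠a[slow]=5 write a[4]=7 → slow++,fast++
(s=4,f=5) a[fast]=8≠a[slow]=7 write a[5]=8 → slow++,fast++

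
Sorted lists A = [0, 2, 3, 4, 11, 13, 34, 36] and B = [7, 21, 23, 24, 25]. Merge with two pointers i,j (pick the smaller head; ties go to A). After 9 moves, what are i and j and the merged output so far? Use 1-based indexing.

i=1 j=1: A[i]=0<=B[j]=7 take 0, i++
i=2 j=1: A[i]=2<=B[j]=7 take 2, i++
i=3 j=1: A[i]=3<=B[j]=7 take 3, i++
i=4 j=1: A[i]=4<=B[j]=7 take 4, i++
i=5 j=1: A[i]=11>B[j]=7 take 7, j++
i=5 j=2: A[i]=11<=B[j]=21 take 11, i++
i=6 j=2: A[i]=13<=B[j]=21 take 13, i++
i=7 j=2: A[i]=34>B[j]=21 take 21, j++
i=7 j=3: A[i]=34>B[j]=23 take 23, j++

i=7, j=4, merged so far=[0, 2, 3, 4, 7, 11, 13, 21, 23]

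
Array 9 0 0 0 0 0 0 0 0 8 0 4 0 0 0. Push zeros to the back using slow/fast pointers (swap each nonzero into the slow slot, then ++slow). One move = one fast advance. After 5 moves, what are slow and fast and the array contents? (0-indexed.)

slow=0 fast=0: a[fast]=9≠0 swap→a[0]=9, slow++,fast++
slow=1 fast=1: a[fast]=0, fast++
slow=1 fast=2: a[fast]=0, fast++
slow=1 fast=3: a[fast]=0, fast++
slow=1 fast=4: a[fast]=0, fast++

slow=1, fast=5, a=[9, 0, 0, 0, 0, 0, 0, 0, 0, 8, 0, 4, 0, 0, 0]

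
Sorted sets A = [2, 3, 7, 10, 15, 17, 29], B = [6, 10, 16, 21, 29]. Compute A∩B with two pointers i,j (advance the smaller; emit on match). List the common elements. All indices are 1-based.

[i=1,j=1] 2<6 → i++
[i=2,j=1] 3<6 → i++
[i=3,j=1] 7>6 → j++
[i=3,j=2] 7<10 → i++
[i=4,j=2] 10==10 emit → i++,j++
[i=5,j=3] 15<16 → i++
[i=6,j=3] 17>16 → j++
[i=6,j=4] 17<21 → i++
[i=7,j=4] 29>21 → j++
[i=7,j=5] 29==29 emit → i++,j++

intersection = [10, 29]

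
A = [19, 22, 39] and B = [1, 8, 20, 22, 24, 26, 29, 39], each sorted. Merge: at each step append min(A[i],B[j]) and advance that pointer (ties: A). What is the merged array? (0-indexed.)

i=0 j=0: A[i]=19>B[j]=1 take 1, j++
i=0 j=1: A[i]=19>B[j]=8 take 8, j++
i=0 j=2: A[i]=19<=B[j]=20 take 19, i++
i=1 j=2: A[i]=22>B[j]=20 take 20, j++
i=1 j=3: A[i]=22<=B[j]=22 take 22, i++
i=2 j=3: A[i]=39>B[j]=22 take 22, j++
i=2 j=4: A[i]=39>B[j]=24 take 24, j++
i=2 j=5: A[i]=39>B[j]=26 take 26, j++
i=2 j=6: A[i]=39>B[j]=29 take 29, j++
i=2 j=7: A[i]=39<=B[j]=39 take 39, i++
i=3 j=7: A done, take B[j]=39, j++

[1, 8, 19, 20, 22, 22, 24, 26, 29, 39, 39]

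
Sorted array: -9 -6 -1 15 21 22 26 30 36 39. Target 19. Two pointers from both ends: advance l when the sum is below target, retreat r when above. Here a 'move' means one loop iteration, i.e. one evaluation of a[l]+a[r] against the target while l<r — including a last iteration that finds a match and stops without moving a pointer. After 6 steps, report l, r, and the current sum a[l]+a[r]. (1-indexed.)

[1,10] -9+39=30 >19 → r--
[1,9] -9+36=27 >19 → r--
[1,8] -9+30=21 >19 → r--
[1,7] -9+26=17 <19 → l++
[2,7] -6+26=20 >19 → r--
[2,6] -6+22=16 <19 → l++

l=3, r=6, sum=21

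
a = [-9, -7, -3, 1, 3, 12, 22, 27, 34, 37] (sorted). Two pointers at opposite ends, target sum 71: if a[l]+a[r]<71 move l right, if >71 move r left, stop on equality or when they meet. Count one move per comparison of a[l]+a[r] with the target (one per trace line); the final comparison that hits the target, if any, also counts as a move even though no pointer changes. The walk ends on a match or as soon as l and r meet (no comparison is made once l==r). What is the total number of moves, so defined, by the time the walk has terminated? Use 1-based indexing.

9 moves

l=1 r=10: -9+37=28 <71, l++
l=2 r=10: -7+37=30 <71, l++
l=3 r=10: -3+37=34 <71, l++
l=4 r=10: 1+37=38 <71, l++
l=5 r=10: 3+37=40 <71, l++
l=6 r=10: 12+37=49 <71, l++
l=7 r=10: 22+37=59 <71, l++
l=8 r=10: 27+37=64 <71, l++
l=9 r=10: 34+37=71, found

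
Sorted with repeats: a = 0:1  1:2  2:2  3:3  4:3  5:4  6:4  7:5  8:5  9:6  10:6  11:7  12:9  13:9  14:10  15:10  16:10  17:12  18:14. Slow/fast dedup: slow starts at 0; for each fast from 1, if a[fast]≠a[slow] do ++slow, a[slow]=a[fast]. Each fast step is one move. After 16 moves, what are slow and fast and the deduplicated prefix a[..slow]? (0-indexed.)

slow=0 fast=1: a[fast]=2≠a[slow]=1 write a[1]=2, slow++,fast++
slow=1 fast=2: a[fast]=2=a[slow] dup, fast++
slow=1 fast=3: a[fast]=3≠a[slow]=2 write a[2]=3, slow++,fast++
slow=2 fast=4: a[fast]=3=a[slow] dup, fast++
slow=2 fast=5: a[fast]=4≠a[slow]=3 write a[3]=4, slow++,fast++
slow=3 fast=6: a[fast]=4=a[slow] dup, fast++
slow=3 fast=7: a[fast]=5≠a[slow]=4 write a[4]=5, slow++,fast++
slow=4 fast=8: a[fast]=5=a[slow] dup, fast++
slow=4 fast=9: a[fast]=6≠a[slow]=5 write a[5]=6, slow++,fast++
slow=5 fast=10: a[fast]=6=a[slow] dup, fast++
slow=5 fast=11: a[fast]=7≠a[slow]=6 write a[6]=7, slow++,fast++
slow=6 fast=12: a[fast]=9≠a[slow]=7 write a[7]=9, slow++,fast++
slow=7 fast=13: a[fast]=9=a[slow] dup, fast++
slow=7 fast=14: a[fast]=10≠a[slow]=9 write a[8]=10, slow++,fast++
slow=8 fast=15: a[fast]=10=a[slow] dup, fast++
slow=8 fast=16: a[fast]=10=a[slow] dup, fast++

slow=8, fast=17, prefix=[1, 2, 3, 4, 5, 6, 7, 9, 10]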